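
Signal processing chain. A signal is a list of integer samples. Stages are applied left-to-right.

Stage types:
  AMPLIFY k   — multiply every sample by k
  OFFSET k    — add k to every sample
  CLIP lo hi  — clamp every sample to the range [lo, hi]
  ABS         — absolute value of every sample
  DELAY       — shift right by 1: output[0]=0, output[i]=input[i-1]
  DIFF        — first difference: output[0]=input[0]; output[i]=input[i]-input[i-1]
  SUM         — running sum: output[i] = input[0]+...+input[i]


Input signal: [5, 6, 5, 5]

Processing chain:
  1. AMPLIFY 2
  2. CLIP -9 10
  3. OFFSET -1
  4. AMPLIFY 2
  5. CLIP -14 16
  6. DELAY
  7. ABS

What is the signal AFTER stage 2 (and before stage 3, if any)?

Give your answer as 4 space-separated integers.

Input: [5, 6, 5, 5]
Stage 1 (AMPLIFY 2): 5*2=10, 6*2=12, 5*2=10, 5*2=10 -> [10, 12, 10, 10]
Stage 2 (CLIP -9 10): clip(10,-9,10)=10, clip(12,-9,10)=10, clip(10,-9,10)=10, clip(10,-9,10)=10 -> [10, 10, 10, 10]

Answer: 10 10 10 10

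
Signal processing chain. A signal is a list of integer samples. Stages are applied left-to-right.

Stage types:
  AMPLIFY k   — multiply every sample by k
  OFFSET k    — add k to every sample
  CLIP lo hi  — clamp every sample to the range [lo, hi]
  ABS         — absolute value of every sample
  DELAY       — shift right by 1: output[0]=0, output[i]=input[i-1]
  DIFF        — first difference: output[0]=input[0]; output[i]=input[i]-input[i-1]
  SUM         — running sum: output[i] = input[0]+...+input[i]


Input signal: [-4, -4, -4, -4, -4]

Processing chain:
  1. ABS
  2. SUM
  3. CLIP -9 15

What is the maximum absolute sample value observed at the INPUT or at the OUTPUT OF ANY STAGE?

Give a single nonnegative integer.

Answer: 20

Derivation:
Input: [-4, -4, -4, -4, -4] (max |s|=4)
Stage 1 (ABS): |-4|=4, |-4|=4, |-4|=4, |-4|=4, |-4|=4 -> [4, 4, 4, 4, 4] (max |s|=4)
Stage 2 (SUM): sum[0..0]=4, sum[0..1]=8, sum[0..2]=12, sum[0..3]=16, sum[0..4]=20 -> [4, 8, 12, 16, 20] (max |s|=20)
Stage 3 (CLIP -9 15): clip(4,-9,15)=4, clip(8,-9,15)=8, clip(12,-9,15)=12, clip(16,-9,15)=15, clip(20,-9,15)=15 -> [4, 8, 12, 15, 15] (max |s|=15)
Overall max amplitude: 20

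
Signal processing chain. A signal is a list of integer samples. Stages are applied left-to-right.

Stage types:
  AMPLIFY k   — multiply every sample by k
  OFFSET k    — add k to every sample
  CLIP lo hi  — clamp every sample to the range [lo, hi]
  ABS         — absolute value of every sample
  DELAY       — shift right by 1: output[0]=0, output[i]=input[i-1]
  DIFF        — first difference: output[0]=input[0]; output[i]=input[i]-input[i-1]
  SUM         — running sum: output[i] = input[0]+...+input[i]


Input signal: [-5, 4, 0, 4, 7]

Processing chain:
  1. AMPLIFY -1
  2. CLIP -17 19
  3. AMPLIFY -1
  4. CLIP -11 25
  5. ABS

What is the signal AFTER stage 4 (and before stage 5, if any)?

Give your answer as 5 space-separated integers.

Answer: -5 4 0 4 7

Derivation:
Input: [-5, 4, 0, 4, 7]
Stage 1 (AMPLIFY -1): -5*-1=5, 4*-1=-4, 0*-1=0, 4*-1=-4, 7*-1=-7 -> [5, -4, 0, -4, -7]
Stage 2 (CLIP -17 19): clip(5,-17,19)=5, clip(-4,-17,19)=-4, clip(0,-17,19)=0, clip(-4,-17,19)=-4, clip(-7,-17,19)=-7 -> [5, -4, 0, -4, -7]
Stage 3 (AMPLIFY -1): 5*-1=-5, -4*-1=4, 0*-1=0, -4*-1=4, -7*-1=7 -> [-5, 4, 0, 4, 7]
Stage 4 (CLIP -11 25): clip(-5,-11,25)=-5, clip(4,-11,25)=4, clip(0,-11,25)=0, clip(4,-11,25)=4, clip(7,-11,25)=7 -> [-5, 4, 0, 4, 7]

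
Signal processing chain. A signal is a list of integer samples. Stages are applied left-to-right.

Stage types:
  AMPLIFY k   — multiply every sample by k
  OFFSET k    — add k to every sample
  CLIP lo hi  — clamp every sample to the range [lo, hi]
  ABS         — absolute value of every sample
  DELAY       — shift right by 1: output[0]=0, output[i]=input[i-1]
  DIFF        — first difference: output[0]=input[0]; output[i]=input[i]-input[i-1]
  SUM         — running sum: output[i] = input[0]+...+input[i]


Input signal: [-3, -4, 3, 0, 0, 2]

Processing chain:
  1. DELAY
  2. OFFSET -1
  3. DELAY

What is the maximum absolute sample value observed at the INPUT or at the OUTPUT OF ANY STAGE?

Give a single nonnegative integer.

Input: [-3, -4, 3, 0, 0, 2] (max |s|=4)
Stage 1 (DELAY): [0, -3, -4, 3, 0, 0] = [0, -3, -4, 3, 0, 0] -> [0, -3, -4, 3, 0, 0] (max |s|=4)
Stage 2 (OFFSET -1): 0+-1=-1, -3+-1=-4, -4+-1=-5, 3+-1=2, 0+-1=-1, 0+-1=-1 -> [-1, -4, -5, 2, -1, -1] (max |s|=5)
Stage 3 (DELAY): [0, -1, -4, -5, 2, -1] = [0, -1, -4, -5, 2, -1] -> [0, -1, -4, -5, 2, -1] (max |s|=5)
Overall max amplitude: 5

Answer: 5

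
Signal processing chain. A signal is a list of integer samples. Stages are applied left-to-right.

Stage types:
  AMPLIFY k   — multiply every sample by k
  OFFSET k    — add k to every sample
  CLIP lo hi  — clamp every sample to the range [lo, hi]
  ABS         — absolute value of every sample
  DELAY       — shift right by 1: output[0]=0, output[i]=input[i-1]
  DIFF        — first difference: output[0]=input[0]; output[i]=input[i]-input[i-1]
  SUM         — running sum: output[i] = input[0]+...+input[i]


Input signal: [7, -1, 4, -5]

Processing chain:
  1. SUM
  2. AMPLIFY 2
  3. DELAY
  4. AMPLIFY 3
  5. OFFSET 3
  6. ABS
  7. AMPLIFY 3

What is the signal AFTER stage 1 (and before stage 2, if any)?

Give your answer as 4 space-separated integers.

Answer: 7 6 10 5

Derivation:
Input: [7, -1, 4, -5]
Stage 1 (SUM): sum[0..0]=7, sum[0..1]=6, sum[0..2]=10, sum[0..3]=5 -> [7, 6, 10, 5]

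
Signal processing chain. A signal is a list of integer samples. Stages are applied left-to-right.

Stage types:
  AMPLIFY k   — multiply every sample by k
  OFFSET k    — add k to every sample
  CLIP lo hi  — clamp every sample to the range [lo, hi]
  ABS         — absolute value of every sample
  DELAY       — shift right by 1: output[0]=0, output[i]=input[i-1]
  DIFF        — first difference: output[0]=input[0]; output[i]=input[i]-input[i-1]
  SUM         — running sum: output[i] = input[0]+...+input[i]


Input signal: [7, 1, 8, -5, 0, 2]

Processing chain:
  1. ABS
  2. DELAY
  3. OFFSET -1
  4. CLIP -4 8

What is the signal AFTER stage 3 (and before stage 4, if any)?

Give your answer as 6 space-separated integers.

Answer: -1 6 0 7 4 -1

Derivation:
Input: [7, 1, 8, -5, 0, 2]
Stage 1 (ABS): |7|=7, |1|=1, |8|=8, |-5|=5, |0|=0, |2|=2 -> [7, 1, 8, 5, 0, 2]
Stage 2 (DELAY): [0, 7, 1, 8, 5, 0] = [0, 7, 1, 8, 5, 0] -> [0, 7, 1, 8, 5, 0]
Stage 3 (OFFSET -1): 0+-1=-1, 7+-1=6, 1+-1=0, 8+-1=7, 5+-1=4, 0+-1=-1 -> [-1, 6, 0, 7, 4, -1]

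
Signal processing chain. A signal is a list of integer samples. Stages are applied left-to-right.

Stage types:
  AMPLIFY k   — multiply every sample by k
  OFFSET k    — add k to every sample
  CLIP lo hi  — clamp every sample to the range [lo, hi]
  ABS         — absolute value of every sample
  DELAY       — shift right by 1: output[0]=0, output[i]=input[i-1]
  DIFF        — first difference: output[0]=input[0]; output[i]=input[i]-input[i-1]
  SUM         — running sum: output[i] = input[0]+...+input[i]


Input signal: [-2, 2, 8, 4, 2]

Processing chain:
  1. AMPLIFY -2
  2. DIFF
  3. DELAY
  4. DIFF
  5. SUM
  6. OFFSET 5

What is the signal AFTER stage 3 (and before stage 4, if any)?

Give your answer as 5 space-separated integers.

Answer: 0 4 -8 -12 8

Derivation:
Input: [-2, 2, 8, 4, 2]
Stage 1 (AMPLIFY -2): -2*-2=4, 2*-2=-4, 8*-2=-16, 4*-2=-8, 2*-2=-4 -> [4, -4, -16, -8, -4]
Stage 2 (DIFF): s[0]=4, -4-4=-8, -16--4=-12, -8--16=8, -4--8=4 -> [4, -8, -12, 8, 4]
Stage 3 (DELAY): [0, 4, -8, -12, 8] = [0, 4, -8, -12, 8] -> [0, 4, -8, -12, 8]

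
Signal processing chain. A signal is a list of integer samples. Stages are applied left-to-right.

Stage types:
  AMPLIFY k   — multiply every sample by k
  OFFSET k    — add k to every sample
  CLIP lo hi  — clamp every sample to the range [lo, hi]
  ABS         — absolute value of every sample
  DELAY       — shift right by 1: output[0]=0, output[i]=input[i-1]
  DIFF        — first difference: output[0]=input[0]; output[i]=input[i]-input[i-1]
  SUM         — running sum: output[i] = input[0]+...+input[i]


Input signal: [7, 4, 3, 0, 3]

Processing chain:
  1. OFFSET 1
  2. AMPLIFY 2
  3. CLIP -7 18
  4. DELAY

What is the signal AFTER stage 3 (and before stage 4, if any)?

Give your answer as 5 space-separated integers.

Answer: 16 10 8 2 8

Derivation:
Input: [7, 4, 3, 0, 3]
Stage 1 (OFFSET 1): 7+1=8, 4+1=5, 3+1=4, 0+1=1, 3+1=4 -> [8, 5, 4, 1, 4]
Stage 2 (AMPLIFY 2): 8*2=16, 5*2=10, 4*2=8, 1*2=2, 4*2=8 -> [16, 10, 8, 2, 8]
Stage 3 (CLIP -7 18): clip(16,-7,18)=16, clip(10,-7,18)=10, clip(8,-7,18)=8, clip(2,-7,18)=2, clip(8,-7,18)=8 -> [16, 10, 8, 2, 8]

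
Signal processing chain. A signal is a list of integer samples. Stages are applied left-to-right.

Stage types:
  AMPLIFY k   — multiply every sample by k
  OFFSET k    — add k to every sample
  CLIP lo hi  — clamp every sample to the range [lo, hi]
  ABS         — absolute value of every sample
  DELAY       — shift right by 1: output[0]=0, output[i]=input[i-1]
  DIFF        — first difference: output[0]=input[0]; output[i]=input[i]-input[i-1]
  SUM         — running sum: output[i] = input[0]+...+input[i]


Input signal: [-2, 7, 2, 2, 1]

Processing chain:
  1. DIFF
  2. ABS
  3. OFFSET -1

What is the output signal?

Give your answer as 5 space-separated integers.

Input: [-2, 7, 2, 2, 1]
Stage 1 (DIFF): s[0]=-2, 7--2=9, 2-7=-5, 2-2=0, 1-2=-1 -> [-2, 9, -5, 0, -1]
Stage 2 (ABS): |-2|=2, |9|=9, |-5|=5, |0|=0, |-1|=1 -> [2, 9, 5, 0, 1]
Stage 3 (OFFSET -1): 2+-1=1, 9+-1=8, 5+-1=4, 0+-1=-1, 1+-1=0 -> [1, 8, 4, -1, 0]

Answer: 1 8 4 -1 0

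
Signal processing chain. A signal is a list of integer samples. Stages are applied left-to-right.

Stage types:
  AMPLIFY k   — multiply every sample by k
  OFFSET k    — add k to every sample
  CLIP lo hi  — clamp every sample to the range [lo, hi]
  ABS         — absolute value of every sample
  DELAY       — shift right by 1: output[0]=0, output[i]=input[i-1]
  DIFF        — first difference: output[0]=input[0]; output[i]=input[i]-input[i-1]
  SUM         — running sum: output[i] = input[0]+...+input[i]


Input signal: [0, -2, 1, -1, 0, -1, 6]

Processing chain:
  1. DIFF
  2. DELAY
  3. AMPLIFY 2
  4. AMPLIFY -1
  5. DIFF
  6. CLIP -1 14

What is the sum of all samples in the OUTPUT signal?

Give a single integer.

Answer: 16

Derivation:
Input: [0, -2, 1, -1, 0, -1, 6]
Stage 1 (DIFF): s[0]=0, -2-0=-2, 1--2=3, -1-1=-2, 0--1=1, -1-0=-1, 6--1=7 -> [0, -2, 3, -2, 1, -1, 7]
Stage 2 (DELAY): [0, 0, -2, 3, -2, 1, -1] = [0, 0, -2, 3, -2, 1, -1] -> [0, 0, -2, 3, -2, 1, -1]
Stage 3 (AMPLIFY 2): 0*2=0, 0*2=0, -2*2=-4, 3*2=6, -2*2=-4, 1*2=2, -1*2=-2 -> [0, 0, -4, 6, -4, 2, -2]
Stage 4 (AMPLIFY -1): 0*-1=0, 0*-1=0, -4*-1=4, 6*-1=-6, -4*-1=4, 2*-1=-2, -2*-1=2 -> [0, 0, 4, -6, 4, -2, 2]
Stage 5 (DIFF): s[0]=0, 0-0=0, 4-0=4, -6-4=-10, 4--6=10, -2-4=-6, 2--2=4 -> [0, 0, 4, -10, 10, -6, 4]
Stage 6 (CLIP -1 14): clip(0,-1,14)=0, clip(0,-1,14)=0, clip(4,-1,14)=4, clip(-10,-1,14)=-1, clip(10,-1,14)=10, clip(-6,-1,14)=-1, clip(4,-1,14)=4 -> [0, 0, 4, -1, 10, -1, 4]
Output sum: 16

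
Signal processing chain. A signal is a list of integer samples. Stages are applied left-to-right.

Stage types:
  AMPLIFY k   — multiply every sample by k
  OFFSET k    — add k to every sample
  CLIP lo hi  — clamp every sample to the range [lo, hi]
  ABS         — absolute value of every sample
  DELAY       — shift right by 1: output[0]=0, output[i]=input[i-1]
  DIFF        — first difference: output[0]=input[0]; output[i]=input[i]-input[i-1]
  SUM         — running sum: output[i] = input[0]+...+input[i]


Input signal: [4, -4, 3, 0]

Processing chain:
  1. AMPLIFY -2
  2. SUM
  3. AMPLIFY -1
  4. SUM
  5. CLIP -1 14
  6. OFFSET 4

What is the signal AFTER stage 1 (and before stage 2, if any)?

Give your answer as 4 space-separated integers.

Input: [4, -4, 3, 0]
Stage 1 (AMPLIFY -2): 4*-2=-8, -4*-2=8, 3*-2=-6, 0*-2=0 -> [-8, 8, -6, 0]

Answer: -8 8 -6 0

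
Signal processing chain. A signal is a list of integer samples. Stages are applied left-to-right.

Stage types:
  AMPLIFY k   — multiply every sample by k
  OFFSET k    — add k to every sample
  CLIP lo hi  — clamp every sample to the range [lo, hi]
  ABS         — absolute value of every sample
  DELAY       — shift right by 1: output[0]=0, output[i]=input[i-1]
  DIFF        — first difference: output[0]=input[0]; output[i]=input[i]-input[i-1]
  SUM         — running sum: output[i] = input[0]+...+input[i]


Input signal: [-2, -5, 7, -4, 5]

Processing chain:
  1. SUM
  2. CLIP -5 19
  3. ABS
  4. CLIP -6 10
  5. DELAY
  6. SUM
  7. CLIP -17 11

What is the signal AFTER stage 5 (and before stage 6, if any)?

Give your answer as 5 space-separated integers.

Input: [-2, -5, 7, -4, 5]
Stage 1 (SUM): sum[0..0]=-2, sum[0..1]=-7, sum[0..2]=0, sum[0..3]=-4, sum[0..4]=1 -> [-2, -7, 0, -4, 1]
Stage 2 (CLIP -5 19): clip(-2,-5,19)=-2, clip(-7,-5,19)=-5, clip(0,-5,19)=0, clip(-4,-5,19)=-4, clip(1,-5,19)=1 -> [-2, -5, 0, -4, 1]
Stage 3 (ABS): |-2|=2, |-5|=5, |0|=0, |-4|=4, |1|=1 -> [2, 5, 0, 4, 1]
Stage 4 (CLIP -6 10): clip(2,-6,10)=2, clip(5,-6,10)=5, clip(0,-6,10)=0, clip(4,-6,10)=4, clip(1,-6,10)=1 -> [2, 5, 0, 4, 1]
Stage 5 (DELAY): [0, 2, 5, 0, 4] = [0, 2, 5, 0, 4] -> [0, 2, 5, 0, 4]

Answer: 0 2 5 0 4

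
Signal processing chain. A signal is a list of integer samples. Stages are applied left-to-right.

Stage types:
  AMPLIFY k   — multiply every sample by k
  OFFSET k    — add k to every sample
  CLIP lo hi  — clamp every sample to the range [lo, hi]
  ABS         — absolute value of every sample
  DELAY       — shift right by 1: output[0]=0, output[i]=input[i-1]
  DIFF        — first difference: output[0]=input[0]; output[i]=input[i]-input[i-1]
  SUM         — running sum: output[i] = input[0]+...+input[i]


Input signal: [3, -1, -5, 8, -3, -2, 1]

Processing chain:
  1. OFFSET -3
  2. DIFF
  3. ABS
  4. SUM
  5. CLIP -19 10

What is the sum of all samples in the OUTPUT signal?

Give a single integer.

Input: [3, -1, -5, 8, -3, -2, 1]
Stage 1 (OFFSET -3): 3+-3=0, -1+-3=-4, -5+-3=-8, 8+-3=5, -3+-3=-6, -2+-3=-5, 1+-3=-2 -> [0, -4, -8, 5, -6, -5, -2]
Stage 2 (DIFF): s[0]=0, -4-0=-4, -8--4=-4, 5--8=13, -6-5=-11, -5--6=1, -2--5=3 -> [0, -4, -4, 13, -11, 1, 3]
Stage 3 (ABS): |0|=0, |-4|=4, |-4|=4, |13|=13, |-11|=11, |1|=1, |3|=3 -> [0, 4, 4, 13, 11, 1, 3]
Stage 4 (SUM): sum[0..0]=0, sum[0..1]=4, sum[0..2]=8, sum[0..3]=21, sum[0..4]=32, sum[0..5]=33, sum[0..6]=36 -> [0, 4, 8, 21, 32, 33, 36]
Stage 5 (CLIP -19 10): clip(0,-19,10)=0, clip(4,-19,10)=4, clip(8,-19,10)=8, clip(21,-19,10)=10, clip(32,-19,10)=10, clip(33,-19,10)=10, clip(36,-19,10)=10 -> [0, 4, 8, 10, 10, 10, 10]
Output sum: 52

Answer: 52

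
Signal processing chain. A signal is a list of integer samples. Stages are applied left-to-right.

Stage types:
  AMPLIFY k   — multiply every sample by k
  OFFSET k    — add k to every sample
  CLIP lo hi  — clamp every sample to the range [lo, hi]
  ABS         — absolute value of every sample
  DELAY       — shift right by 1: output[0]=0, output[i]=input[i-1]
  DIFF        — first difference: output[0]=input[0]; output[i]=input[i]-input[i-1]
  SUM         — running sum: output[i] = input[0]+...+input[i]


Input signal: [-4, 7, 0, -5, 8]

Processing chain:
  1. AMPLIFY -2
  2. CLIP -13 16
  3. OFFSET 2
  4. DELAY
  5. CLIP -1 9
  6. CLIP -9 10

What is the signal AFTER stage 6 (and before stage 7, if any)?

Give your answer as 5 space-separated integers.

Input: [-4, 7, 0, -5, 8]
Stage 1 (AMPLIFY -2): -4*-2=8, 7*-2=-14, 0*-2=0, -5*-2=10, 8*-2=-16 -> [8, -14, 0, 10, -16]
Stage 2 (CLIP -13 16): clip(8,-13,16)=8, clip(-14,-13,16)=-13, clip(0,-13,16)=0, clip(10,-13,16)=10, clip(-16,-13,16)=-13 -> [8, -13, 0, 10, -13]
Stage 3 (OFFSET 2): 8+2=10, -13+2=-11, 0+2=2, 10+2=12, -13+2=-11 -> [10, -11, 2, 12, -11]
Stage 4 (DELAY): [0, 10, -11, 2, 12] = [0, 10, -11, 2, 12] -> [0, 10, -11, 2, 12]
Stage 5 (CLIP -1 9): clip(0,-1,9)=0, clip(10,-1,9)=9, clip(-11,-1,9)=-1, clip(2,-1,9)=2, clip(12,-1,9)=9 -> [0, 9, -1, 2, 9]
Stage 6 (CLIP -9 10): clip(0,-9,10)=0, clip(9,-9,10)=9, clip(-1,-9,10)=-1, clip(2,-9,10)=2, clip(9,-9,10)=9 -> [0, 9, -1, 2, 9]

Answer: 0 9 -1 2 9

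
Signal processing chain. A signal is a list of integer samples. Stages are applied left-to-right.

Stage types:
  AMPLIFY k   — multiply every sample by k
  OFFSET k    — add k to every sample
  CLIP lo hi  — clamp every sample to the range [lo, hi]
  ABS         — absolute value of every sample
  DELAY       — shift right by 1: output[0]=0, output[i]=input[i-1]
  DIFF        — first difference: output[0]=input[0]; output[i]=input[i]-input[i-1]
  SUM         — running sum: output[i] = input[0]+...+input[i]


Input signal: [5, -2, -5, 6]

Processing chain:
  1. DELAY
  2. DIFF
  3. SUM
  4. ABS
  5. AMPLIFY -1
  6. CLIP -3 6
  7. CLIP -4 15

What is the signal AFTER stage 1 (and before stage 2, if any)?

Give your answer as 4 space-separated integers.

Answer: 0 5 -2 -5

Derivation:
Input: [5, -2, -5, 6]
Stage 1 (DELAY): [0, 5, -2, -5] = [0, 5, -2, -5] -> [0, 5, -2, -5]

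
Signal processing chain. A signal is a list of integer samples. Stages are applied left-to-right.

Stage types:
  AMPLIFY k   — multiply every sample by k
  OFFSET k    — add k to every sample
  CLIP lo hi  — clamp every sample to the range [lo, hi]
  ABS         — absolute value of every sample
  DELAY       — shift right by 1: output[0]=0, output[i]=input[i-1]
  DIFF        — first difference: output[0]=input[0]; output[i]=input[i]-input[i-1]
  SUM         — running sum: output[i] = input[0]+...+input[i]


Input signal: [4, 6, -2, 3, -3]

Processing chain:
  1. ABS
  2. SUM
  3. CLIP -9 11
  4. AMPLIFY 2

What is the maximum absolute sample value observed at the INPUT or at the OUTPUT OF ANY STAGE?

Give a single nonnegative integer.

Input: [4, 6, -2, 3, -3] (max |s|=6)
Stage 1 (ABS): |4|=4, |6|=6, |-2|=2, |3|=3, |-3|=3 -> [4, 6, 2, 3, 3] (max |s|=6)
Stage 2 (SUM): sum[0..0]=4, sum[0..1]=10, sum[0..2]=12, sum[0..3]=15, sum[0..4]=18 -> [4, 10, 12, 15, 18] (max |s|=18)
Stage 3 (CLIP -9 11): clip(4,-9,11)=4, clip(10,-9,11)=10, clip(12,-9,11)=11, clip(15,-9,11)=11, clip(18,-9,11)=11 -> [4, 10, 11, 11, 11] (max |s|=11)
Stage 4 (AMPLIFY 2): 4*2=8, 10*2=20, 11*2=22, 11*2=22, 11*2=22 -> [8, 20, 22, 22, 22] (max |s|=22)
Overall max amplitude: 22

Answer: 22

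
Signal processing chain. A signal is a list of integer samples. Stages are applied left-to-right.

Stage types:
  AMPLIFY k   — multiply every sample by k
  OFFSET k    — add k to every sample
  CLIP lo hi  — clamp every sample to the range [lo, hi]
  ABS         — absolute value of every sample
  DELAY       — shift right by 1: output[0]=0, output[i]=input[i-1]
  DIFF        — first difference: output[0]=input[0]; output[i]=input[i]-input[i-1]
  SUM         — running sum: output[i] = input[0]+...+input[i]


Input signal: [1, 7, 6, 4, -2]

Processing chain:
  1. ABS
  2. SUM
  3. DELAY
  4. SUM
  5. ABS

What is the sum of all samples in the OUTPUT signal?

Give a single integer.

Input: [1, 7, 6, 4, -2]
Stage 1 (ABS): |1|=1, |7|=7, |6|=6, |4|=4, |-2|=2 -> [1, 7, 6, 4, 2]
Stage 2 (SUM): sum[0..0]=1, sum[0..1]=8, sum[0..2]=14, sum[0..3]=18, sum[0..4]=20 -> [1, 8, 14, 18, 20]
Stage 3 (DELAY): [0, 1, 8, 14, 18] = [0, 1, 8, 14, 18] -> [0, 1, 8, 14, 18]
Stage 4 (SUM): sum[0..0]=0, sum[0..1]=1, sum[0..2]=9, sum[0..3]=23, sum[0..4]=41 -> [0, 1, 9, 23, 41]
Stage 5 (ABS): |0|=0, |1|=1, |9|=9, |23|=23, |41|=41 -> [0, 1, 9, 23, 41]
Output sum: 74

Answer: 74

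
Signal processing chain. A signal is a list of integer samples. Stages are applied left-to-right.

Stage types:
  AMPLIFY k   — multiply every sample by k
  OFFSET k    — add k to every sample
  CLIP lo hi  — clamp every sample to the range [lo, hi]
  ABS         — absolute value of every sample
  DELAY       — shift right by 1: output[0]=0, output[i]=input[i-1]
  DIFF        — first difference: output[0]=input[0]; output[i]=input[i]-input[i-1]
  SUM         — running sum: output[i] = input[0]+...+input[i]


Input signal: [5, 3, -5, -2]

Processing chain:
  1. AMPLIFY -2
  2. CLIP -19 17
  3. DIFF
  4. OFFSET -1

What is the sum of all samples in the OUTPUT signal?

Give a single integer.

Answer: 0

Derivation:
Input: [5, 3, -5, -2]
Stage 1 (AMPLIFY -2): 5*-2=-10, 3*-2=-6, -5*-2=10, -2*-2=4 -> [-10, -6, 10, 4]
Stage 2 (CLIP -19 17): clip(-10,-19,17)=-10, clip(-6,-19,17)=-6, clip(10,-19,17)=10, clip(4,-19,17)=4 -> [-10, -6, 10, 4]
Stage 3 (DIFF): s[0]=-10, -6--10=4, 10--6=16, 4-10=-6 -> [-10, 4, 16, -6]
Stage 4 (OFFSET -1): -10+-1=-11, 4+-1=3, 16+-1=15, -6+-1=-7 -> [-11, 3, 15, -7]
Output sum: 0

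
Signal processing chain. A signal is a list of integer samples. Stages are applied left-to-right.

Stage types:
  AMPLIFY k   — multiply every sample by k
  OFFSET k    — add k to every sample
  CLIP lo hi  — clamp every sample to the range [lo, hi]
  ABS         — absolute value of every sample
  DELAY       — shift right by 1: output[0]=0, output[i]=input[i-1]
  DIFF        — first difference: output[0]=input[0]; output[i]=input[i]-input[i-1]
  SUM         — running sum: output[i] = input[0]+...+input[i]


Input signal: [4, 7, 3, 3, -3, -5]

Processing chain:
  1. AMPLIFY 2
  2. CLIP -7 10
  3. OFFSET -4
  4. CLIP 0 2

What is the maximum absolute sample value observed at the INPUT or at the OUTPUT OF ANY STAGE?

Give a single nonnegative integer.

Input: [4, 7, 3, 3, -3, -5] (max |s|=7)
Stage 1 (AMPLIFY 2): 4*2=8, 7*2=14, 3*2=6, 3*2=6, -3*2=-6, -5*2=-10 -> [8, 14, 6, 6, -6, -10] (max |s|=14)
Stage 2 (CLIP -7 10): clip(8,-7,10)=8, clip(14,-7,10)=10, clip(6,-7,10)=6, clip(6,-7,10)=6, clip(-6,-7,10)=-6, clip(-10,-7,10)=-7 -> [8, 10, 6, 6, -6, -7] (max |s|=10)
Stage 3 (OFFSET -4): 8+-4=4, 10+-4=6, 6+-4=2, 6+-4=2, -6+-4=-10, -7+-4=-11 -> [4, 6, 2, 2, -10, -11] (max |s|=11)
Stage 4 (CLIP 0 2): clip(4,0,2)=2, clip(6,0,2)=2, clip(2,0,2)=2, clip(2,0,2)=2, clip(-10,0,2)=0, clip(-11,0,2)=0 -> [2, 2, 2, 2, 0, 0] (max |s|=2)
Overall max amplitude: 14

Answer: 14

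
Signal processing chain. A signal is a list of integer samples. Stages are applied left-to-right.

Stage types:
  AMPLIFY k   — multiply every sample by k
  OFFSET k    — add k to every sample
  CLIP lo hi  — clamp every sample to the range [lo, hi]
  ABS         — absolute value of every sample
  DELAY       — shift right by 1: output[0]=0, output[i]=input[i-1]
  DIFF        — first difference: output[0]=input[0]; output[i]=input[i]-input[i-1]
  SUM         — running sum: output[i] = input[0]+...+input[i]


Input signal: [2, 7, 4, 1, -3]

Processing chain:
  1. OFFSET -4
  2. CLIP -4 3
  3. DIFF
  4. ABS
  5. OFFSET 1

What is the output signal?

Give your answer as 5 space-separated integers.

Input: [2, 7, 4, 1, -3]
Stage 1 (OFFSET -4): 2+-4=-2, 7+-4=3, 4+-4=0, 1+-4=-3, -3+-4=-7 -> [-2, 3, 0, -3, -7]
Stage 2 (CLIP -4 3): clip(-2,-4,3)=-2, clip(3,-4,3)=3, clip(0,-4,3)=0, clip(-3,-4,3)=-3, clip(-7,-4,3)=-4 -> [-2, 3, 0, -3, -4]
Stage 3 (DIFF): s[0]=-2, 3--2=5, 0-3=-3, -3-0=-3, -4--3=-1 -> [-2, 5, -3, -3, -1]
Stage 4 (ABS): |-2|=2, |5|=5, |-3|=3, |-3|=3, |-1|=1 -> [2, 5, 3, 3, 1]
Stage 5 (OFFSET 1): 2+1=3, 5+1=6, 3+1=4, 3+1=4, 1+1=2 -> [3, 6, 4, 4, 2]

Answer: 3 6 4 4 2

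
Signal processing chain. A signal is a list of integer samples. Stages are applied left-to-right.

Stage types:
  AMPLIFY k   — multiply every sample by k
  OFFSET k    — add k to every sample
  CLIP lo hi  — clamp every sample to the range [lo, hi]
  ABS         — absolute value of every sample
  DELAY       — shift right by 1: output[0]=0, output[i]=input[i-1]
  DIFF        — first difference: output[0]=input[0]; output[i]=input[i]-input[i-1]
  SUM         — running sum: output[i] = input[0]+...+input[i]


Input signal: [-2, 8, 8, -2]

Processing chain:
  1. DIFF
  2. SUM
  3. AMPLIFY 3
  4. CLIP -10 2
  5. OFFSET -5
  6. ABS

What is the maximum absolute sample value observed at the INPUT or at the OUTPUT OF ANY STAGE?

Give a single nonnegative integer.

Answer: 24

Derivation:
Input: [-2, 8, 8, -2] (max |s|=8)
Stage 1 (DIFF): s[0]=-2, 8--2=10, 8-8=0, -2-8=-10 -> [-2, 10, 0, -10] (max |s|=10)
Stage 2 (SUM): sum[0..0]=-2, sum[0..1]=8, sum[0..2]=8, sum[0..3]=-2 -> [-2, 8, 8, -2] (max |s|=8)
Stage 3 (AMPLIFY 3): -2*3=-6, 8*3=24, 8*3=24, -2*3=-6 -> [-6, 24, 24, -6] (max |s|=24)
Stage 4 (CLIP -10 2): clip(-6,-10,2)=-6, clip(24,-10,2)=2, clip(24,-10,2)=2, clip(-6,-10,2)=-6 -> [-6, 2, 2, -6] (max |s|=6)
Stage 5 (OFFSET -5): -6+-5=-11, 2+-5=-3, 2+-5=-3, -6+-5=-11 -> [-11, -3, -3, -11] (max |s|=11)
Stage 6 (ABS): |-11|=11, |-3|=3, |-3|=3, |-11|=11 -> [11, 3, 3, 11] (max |s|=11)
Overall max amplitude: 24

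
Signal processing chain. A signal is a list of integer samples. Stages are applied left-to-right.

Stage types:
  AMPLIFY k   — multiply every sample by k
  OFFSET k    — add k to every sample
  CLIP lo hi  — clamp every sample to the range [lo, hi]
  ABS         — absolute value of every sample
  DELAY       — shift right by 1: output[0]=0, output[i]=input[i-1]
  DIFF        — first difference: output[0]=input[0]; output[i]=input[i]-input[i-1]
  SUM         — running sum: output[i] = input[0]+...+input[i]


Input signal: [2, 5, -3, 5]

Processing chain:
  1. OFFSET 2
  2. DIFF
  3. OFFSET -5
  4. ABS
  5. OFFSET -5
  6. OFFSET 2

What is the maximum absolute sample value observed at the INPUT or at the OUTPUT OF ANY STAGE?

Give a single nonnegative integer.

Answer: 13

Derivation:
Input: [2, 5, -3, 5] (max |s|=5)
Stage 1 (OFFSET 2): 2+2=4, 5+2=7, -3+2=-1, 5+2=7 -> [4, 7, -1, 7] (max |s|=7)
Stage 2 (DIFF): s[0]=4, 7-4=3, -1-7=-8, 7--1=8 -> [4, 3, -8, 8] (max |s|=8)
Stage 3 (OFFSET -5): 4+-5=-1, 3+-5=-2, -8+-5=-13, 8+-5=3 -> [-1, -2, -13, 3] (max |s|=13)
Stage 4 (ABS): |-1|=1, |-2|=2, |-13|=13, |3|=3 -> [1, 2, 13, 3] (max |s|=13)
Stage 5 (OFFSET -5): 1+-5=-4, 2+-5=-3, 13+-5=8, 3+-5=-2 -> [-4, -3, 8, -2] (max |s|=8)
Stage 6 (OFFSET 2): -4+2=-2, -3+2=-1, 8+2=10, -2+2=0 -> [-2, -1, 10, 0] (max |s|=10)
Overall max amplitude: 13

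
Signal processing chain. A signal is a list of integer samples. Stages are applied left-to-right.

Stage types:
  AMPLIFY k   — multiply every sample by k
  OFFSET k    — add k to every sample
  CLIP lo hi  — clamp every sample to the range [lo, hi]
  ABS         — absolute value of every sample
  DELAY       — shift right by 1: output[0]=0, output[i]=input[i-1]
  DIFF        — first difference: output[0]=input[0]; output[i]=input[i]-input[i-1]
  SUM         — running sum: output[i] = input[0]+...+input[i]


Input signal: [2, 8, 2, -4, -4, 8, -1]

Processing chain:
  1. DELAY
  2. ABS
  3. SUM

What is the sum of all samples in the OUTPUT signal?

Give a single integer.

Input: [2, 8, 2, -4, -4, 8, -1]
Stage 1 (DELAY): [0, 2, 8, 2, -4, -4, 8] = [0, 2, 8, 2, -4, -4, 8] -> [0, 2, 8, 2, -4, -4, 8]
Stage 2 (ABS): |0|=0, |2|=2, |8|=8, |2|=2, |-4|=4, |-4|=4, |8|=8 -> [0, 2, 8, 2, 4, 4, 8]
Stage 3 (SUM): sum[0..0]=0, sum[0..1]=2, sum[0..2]=10, sum[0..3]=12, sum[0..4]=16, sum[0..5]=20, sum[0..6]=28 -> [0, 2, 10, 12, 16, 20, 28]
Output sum: 88

Answer: 88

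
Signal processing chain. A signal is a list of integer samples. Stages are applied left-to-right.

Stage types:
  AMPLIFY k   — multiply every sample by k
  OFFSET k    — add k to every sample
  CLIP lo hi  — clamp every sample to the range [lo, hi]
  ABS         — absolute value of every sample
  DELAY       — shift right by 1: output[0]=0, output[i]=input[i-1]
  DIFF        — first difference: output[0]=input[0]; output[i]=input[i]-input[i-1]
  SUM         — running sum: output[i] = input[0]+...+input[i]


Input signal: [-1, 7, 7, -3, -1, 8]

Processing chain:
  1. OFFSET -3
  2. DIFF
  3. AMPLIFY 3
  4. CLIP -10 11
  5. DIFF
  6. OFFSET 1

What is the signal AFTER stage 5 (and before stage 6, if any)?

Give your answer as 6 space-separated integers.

Answer: -10 21 -11 -10 16 5

Derivation:
Input: [-1, 7, 7, -3, -1, 8]
Stage 1 (OFFSET -3): -1+-3=-4, 7+-3=4, 7+-3=4, -3+-3=-6, -1+-3=-4, 8+-3=5 -> [-4, 4, 4, -6, -4, 5]
Stage 2 (DIFF): s[0]=-4, 4--4=8, 4-4=0, -6-4=-10, -4--6=2, 5--4=9 -> [-4, 8, 0, -10, 2, 9]
Stage 3 (AMPLIFY 3): -4*3=-12, 8*3=24, 0*3=0, -10*3=-30, 2*3=6, 9*3=27 -> [-12, 24, 0, -30, 6, 27]
Stage 4 (CLIP -10 11): clip(-12,-10,11)=-10, clip(24,-10,11)=11, clip(0,-10,11)=0, clip(-30,-10,11)=-10, clip(6,-10,11)=6, clip(27,-10,11)=11 -> [-10, 11, 0, -10, 6, 11]
Stage 5 (DIFF): s[0]=-10, 11--10=21, 0-11=-11, -10-0=-10, 6--10=16, 11-6=5 -> [-10, 21, -11, -10, 16, 5]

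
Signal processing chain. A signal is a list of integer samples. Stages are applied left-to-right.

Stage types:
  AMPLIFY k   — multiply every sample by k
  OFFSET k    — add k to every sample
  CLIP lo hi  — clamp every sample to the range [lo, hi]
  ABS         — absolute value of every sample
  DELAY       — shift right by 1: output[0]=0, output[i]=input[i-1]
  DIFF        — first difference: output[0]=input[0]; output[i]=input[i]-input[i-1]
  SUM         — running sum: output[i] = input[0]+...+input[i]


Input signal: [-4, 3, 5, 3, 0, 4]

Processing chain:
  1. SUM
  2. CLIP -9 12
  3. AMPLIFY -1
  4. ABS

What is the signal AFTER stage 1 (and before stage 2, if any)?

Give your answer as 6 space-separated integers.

Input: [-4, 3, 5, 3, 0, 4]
Stage 1 (SUM): sum[0..0]=-4, sum[0..1]=-1, sum[0..2]=4, sum[0..3]=7, sum[0..4]=7, sum[0..5]=11 -> [-4, -1, 4, 7, 7, 11]

Answer: -4 -1 4 7 7 11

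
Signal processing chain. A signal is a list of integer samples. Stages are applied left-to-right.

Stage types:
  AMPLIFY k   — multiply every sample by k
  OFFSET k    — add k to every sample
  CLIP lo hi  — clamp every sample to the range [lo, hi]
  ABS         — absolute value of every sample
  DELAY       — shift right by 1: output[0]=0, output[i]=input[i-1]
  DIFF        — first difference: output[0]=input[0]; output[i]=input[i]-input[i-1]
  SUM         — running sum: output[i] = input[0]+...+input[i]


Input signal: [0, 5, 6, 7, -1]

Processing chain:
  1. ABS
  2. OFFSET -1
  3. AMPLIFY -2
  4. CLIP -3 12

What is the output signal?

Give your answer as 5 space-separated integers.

Answer: 2 -3 -3 -3 0

Derivation:
Input: [0, 5, 6, 7, -1]
Stage 1 (ABS): |0|=0, |5|=5, |6|=6, |7|=7, |-1|=1 -> [0, 5, 6, 7, 1]
Stage 2 (OFFSET -1): 0+-1=-1, 5+-1=4, 6+-1=5, 7+-1=6, 1+-1=0 -> [-1, 4, 5, 6, 0]
Stage 3 (AMPLIFY -2): -1*-2=2, 4*-2=-8, 5*-2=-10, 6*-2=-12, 0*-2=0 -> [2, -8, -10, -12, 0]
Stage 4 (CLIP -3 12): clip(2,-3,12)=2, clip(-8,-3,12)=-3, clip(-10,-3,12)=-3, clip(-12,-3,12)=-3, clip(0,-3,12)=0 -> [2, -3, -3, -3, 0]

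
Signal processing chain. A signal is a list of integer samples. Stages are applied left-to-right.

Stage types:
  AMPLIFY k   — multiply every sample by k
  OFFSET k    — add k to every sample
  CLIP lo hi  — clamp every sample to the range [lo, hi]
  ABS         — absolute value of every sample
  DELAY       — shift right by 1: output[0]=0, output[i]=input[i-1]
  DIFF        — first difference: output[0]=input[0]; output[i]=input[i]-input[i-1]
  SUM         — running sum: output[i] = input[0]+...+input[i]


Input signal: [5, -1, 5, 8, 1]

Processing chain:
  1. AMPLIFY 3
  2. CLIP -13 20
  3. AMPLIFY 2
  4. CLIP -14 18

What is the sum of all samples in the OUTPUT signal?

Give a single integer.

Answer: 54

Derivation:
Input: [5, -1, 5, 8, 1]
Stage 1 (AMPLIFY 3): 5*3=15, -1*3=-3, 5*3=15, 8*3=24, 1*3=3 -> [15, -3, 15, 24, 3]
Stage 2 (CLIP -13 20): clip(15,-13,20)=15, clip(-3,-13,20)=-3, clip(15,-13,20)=15, clip(24,-13,20)=20, clip(3,-13,20)=3 -> [15, -3, 15, 20, 3]
Stage 3 (AMPLIFY 2): 15*2=30, -3*2=-6, 15*2=30, 20*2=40, 3*2=6 -> [30, -6, 30, 40, 6]
Stage 4 (CLIP -14 18): clip(30,-14,18)=18, clip(-6,-14,18)=-6, clip(30,-14,18)=18, clip(40,-14,18)=18, clip(6,-14,18)=6 -> [18, -6, 18, 18, 6]
Output sum: 54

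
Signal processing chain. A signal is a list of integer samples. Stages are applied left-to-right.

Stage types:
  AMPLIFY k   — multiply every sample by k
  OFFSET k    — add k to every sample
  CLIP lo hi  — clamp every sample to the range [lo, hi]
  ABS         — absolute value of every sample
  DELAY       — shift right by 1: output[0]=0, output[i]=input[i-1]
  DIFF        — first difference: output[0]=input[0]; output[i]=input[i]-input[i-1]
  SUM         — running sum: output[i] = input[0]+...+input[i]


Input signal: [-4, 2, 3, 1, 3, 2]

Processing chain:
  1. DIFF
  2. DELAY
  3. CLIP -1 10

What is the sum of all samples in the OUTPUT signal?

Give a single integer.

Input: [-4, 2, 3, 1, 3, 2]
Stage 1 (DIFF): s[0]=-4, 2--4=6, 3-2=1, 1-3=-2, 3-1=2, 2-3=-1 -> [-4, 6, 1, -2, 2, -1]
Stage 2 (DELAY): [0, -4, 6, 1, -2, 2] = [0, -4, 6, 1, -2, 2] -> [0, -4, 6, 1, -2, 2]
Stage 3 (CLIP -1 10): clip(0,-1,10)=0, clip(-4,-1,10)=-1, clip(6,-1,10)=6, clip(1,-1,10)=1, clip(-2,-1,10)=-1, clip(2,-1,10)=2 -> [0, -1, 6, 1, -1, 2]
Output sum: 7

Answer: 7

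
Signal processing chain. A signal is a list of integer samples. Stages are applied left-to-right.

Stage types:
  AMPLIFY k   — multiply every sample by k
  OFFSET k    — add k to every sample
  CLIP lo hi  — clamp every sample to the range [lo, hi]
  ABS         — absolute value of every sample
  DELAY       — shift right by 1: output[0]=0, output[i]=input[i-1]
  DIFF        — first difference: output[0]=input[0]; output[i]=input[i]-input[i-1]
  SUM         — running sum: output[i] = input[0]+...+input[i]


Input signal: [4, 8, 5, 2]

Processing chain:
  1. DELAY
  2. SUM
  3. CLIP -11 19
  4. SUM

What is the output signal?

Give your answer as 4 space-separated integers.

Answer: 0 4 16 33

Derivation:
Input: [4, 8, 5, 2]
Stage 1 (DELAY): [0, 4, 8, 5] = [0, 4, 8, 5] -> [0, 4, 8, 5]
Stage 2 (SUM): sum[0..0]=0, sum[0..1]=4, sum[0..2]=12, sum[0..3]=17 -> [0, 4, 12, 17]
Stage 3 (CLIP -11 19): clip(0,-11,19)=0, clip(4,-11,19)=4, clip(12,-11,19)=12, clip(17,-11,19)=17 -> [0, 4, 12, 17]
Stage 4 (SUM): sum[0..0]=0, sum[0..1]=4, sum[0..2]=16, sum[0..3]=33 -> [0, 4, 16, 33]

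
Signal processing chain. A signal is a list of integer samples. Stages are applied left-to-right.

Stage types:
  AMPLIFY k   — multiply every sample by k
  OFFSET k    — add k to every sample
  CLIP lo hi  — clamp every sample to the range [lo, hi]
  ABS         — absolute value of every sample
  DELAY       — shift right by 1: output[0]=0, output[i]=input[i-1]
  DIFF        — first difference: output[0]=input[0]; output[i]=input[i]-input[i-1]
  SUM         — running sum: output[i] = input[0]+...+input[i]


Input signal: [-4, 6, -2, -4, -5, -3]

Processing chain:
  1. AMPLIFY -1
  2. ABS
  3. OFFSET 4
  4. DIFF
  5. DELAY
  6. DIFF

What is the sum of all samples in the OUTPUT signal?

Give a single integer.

Input: [-4, 6, -2, -4, -5, -3]
Stage 1 (AMPLIFY -1): -4*-1=4, 6*-1=-6, -2*-1=2, -4*-1=4, -5*-1=5, -3*-1=3 -> [4, -6, 2, 4, 5, 3]
Stage 2 (ABS): |4|=4, |-6|=6, |2|=2, |4|=4, |5|=5, |3|=3 -> [4, 6, 2, 4, 5, 3]
Stage 3 (OFFSET 4): 4+4=8, 6+4=10, 2+4=6, 4+4=8, 5+4=9, 3+4=7 -> [8, 10, 6, 8, 9, 7]
Stage 4 (DIFF): s[0]=8, 10-8=2, 6-10=-4, 8-6=2, 9-8=1, 7-9=-2 -> [8, 2, -4, 2, 1, -2]
Stage 5 (DELAY): [0, 8, 2, -4, 2, 1] = [0, 8, 2, -4, 2, 1] -> [0, 8, 2, -4, 2, 1]
Stage 6 (DIFF): s[0]=0, 8-0=8, 2-8=-6, -4-2=-6, 2--4=6, 1-2=-1 -> [0, 8, -6, -6, 6, -1]
Output sum: 1

Answer: 1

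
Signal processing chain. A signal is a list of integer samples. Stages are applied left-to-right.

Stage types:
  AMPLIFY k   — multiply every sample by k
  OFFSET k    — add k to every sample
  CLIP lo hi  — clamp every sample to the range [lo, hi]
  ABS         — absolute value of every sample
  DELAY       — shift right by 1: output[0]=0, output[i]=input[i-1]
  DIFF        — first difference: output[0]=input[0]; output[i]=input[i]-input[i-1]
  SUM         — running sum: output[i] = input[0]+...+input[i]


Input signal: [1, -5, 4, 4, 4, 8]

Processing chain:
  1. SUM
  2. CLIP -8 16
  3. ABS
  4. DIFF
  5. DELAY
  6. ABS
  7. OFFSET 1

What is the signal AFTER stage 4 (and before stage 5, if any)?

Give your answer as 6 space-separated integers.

Answer: 1 3 -4 4 4 8

Derivation:
Input: [1, -5, 4, 4, 4, 8]
Stage 1 (SUM): sum[0..0]=1, sum[0..1]=-4, sum[0..2]=0, sum[0..3]=4, sum[0..4]=8, sum[0..5]=16 -> [1, -4, 0, 4, 8, 16]
Stage 2 (CLIP -8 16): clip(1,-8,16)=1, clip(-4,-8,16)=-4, clip(0,-8,16)=0, clip(4,-8,16)=4, clip(8,-8,16)=8, clip(16,-8,16)=16 -> [1, -4, 0, 4, 8, 16]
Stage 3 (ABS): |1|=1, |-4|=4, |0|=0, |4|=4, |8|=8, |16|=16 -> [1, 4, 0, 4, 8, 16]
Stage 4 (DIFF): s[0]=1, 4-1=3, 0-4=-4, 4-0=4, 8-4=4, 16-8=8 -> [1, 3, -4, 4, 4, 8]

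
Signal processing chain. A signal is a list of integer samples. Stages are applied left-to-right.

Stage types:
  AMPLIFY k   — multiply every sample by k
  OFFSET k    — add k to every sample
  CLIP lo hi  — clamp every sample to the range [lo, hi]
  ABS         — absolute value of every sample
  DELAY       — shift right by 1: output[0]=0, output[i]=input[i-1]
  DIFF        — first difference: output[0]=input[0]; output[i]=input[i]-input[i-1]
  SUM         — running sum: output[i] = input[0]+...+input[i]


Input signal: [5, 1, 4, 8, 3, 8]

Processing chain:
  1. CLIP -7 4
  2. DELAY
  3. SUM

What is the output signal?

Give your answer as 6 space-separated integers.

Input: [5, 1, 4, 8, 3, 8]
Stage 1 (CLIP -7 4): clip(5,-7,4)=4, clip(1,-7,4)=1, clip(4,-7,4)=4, clip(8,-7,4)=4, clip(3,-7,4)=3, clip(8,-7,4)=4 -> [4, 1, 4, 4, 3, 4]
Stage 2 (DELAY): [0, 4, 1, 4, 4, 3] = [0, 4, 1, 4, 4, 3] -> [0, 4, 1, 4, 4, 3]
Stage 3 (SUM): sum[0..0]=0, sum[0..1]=4, sum[0..2]=5, sum[0..3]=9, sum[0..4]=13, sum[0..5]=16 -> [0, 4, 5, 9, 13, 16]

Answer: 0 4 5 9 13 16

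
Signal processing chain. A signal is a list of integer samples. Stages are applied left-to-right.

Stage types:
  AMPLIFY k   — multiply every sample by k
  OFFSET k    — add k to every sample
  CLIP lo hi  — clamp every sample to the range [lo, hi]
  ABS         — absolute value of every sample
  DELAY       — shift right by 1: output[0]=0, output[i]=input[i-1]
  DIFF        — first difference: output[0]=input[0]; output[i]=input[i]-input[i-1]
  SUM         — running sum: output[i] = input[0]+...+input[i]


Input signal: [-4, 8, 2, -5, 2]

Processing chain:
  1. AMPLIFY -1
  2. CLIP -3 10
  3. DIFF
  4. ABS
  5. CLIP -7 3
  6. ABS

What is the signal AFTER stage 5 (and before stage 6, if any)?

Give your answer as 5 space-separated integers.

Answer: 3 3 1 3 3

Derivation:
Input: [-4, 8, 2, -5, 2]
Stage 1 (AMPLIFY -1): -4*-1=4, 8*-1=-8, 2*-1=-2, -5*-1=5, 2*-1=-2 -> [4, -8, -2, 5, -2]
Stage 2 (CLIP -3 10): clip(4,-3,10)=4, clip(-8,-3,10)=-3, clip(-2,-3,10)=-2, clip(5,-3,10)=5, clip(-2,-3,10)=-2 -> [4, -3, -2, 5, -2]
Stage 3 (DIFF): s[0]=4, -3-4=-7, -2--3=1, 5--2=7, -2-5=-7 -> [4, -7, 1, 7, -7]
Stage 4 (ABS): |4|=4, |-7|=7, |1|=1, |7|=7, |-7|=7 -> [4, 7, 1, 7, 7]
Stage 5 (CLIP -7 3): clip(4,-7,3)=3, clip(7,-7,3)=3, clip(1,-7,3)=1, clip(7,-7,3)=3, clip(7,-7,3)=3 -> [3, 3, 1, 3, 3]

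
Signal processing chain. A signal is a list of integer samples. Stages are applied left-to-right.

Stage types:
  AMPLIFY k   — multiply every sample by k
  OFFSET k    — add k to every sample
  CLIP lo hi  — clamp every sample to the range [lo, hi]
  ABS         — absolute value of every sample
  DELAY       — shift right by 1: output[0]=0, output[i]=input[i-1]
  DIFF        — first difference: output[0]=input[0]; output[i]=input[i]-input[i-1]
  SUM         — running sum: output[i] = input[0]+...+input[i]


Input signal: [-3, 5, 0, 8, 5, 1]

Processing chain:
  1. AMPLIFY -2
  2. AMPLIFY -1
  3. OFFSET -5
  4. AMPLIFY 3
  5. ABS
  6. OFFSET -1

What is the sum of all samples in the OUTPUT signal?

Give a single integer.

Input: [-3, 5, 0, 8, 5, 1]
Stage 1 (AMPLIFY -2): -3*-2=6, 5*-2=-10, 0*-2=0, 8*-2=-16, 5*-2=-10, 1*-2=-2 -> [6, -10, 0, -16, -10, -2]
Stage 2 (AMPLIFY -1): 6*-1=-6, -10*-1=10, 0*-1=0, -16*-1=16, -10*-1=10, -2*-1=2 -> [-6, 10, 0, 16, 10, 2]
Stage 3 (OFFSET -5): -6+-5=-11, 10+-5=5, 0+-5=-5, 16+-5=11, 10+-5=5, 2+-5=-3 -> [-11, 5, -5, 11, 5, -3]
Stage 4 (AMPLIFY 3): -11*3=-33, 5*3=15, -5*3=-15, 11*3=33, 5*3=15, -3*3=-9 -> [-33, 15, -15, 33, 15, -9]
Stage 5 (ABS): |-33|=33, |15|=15, |-15|=15, |33|=33, |15|=15, |-9|=9 -> [33, 15, 15, 33, 15, 9]
Stage 6 (OFFSET -1): 33+-1=32, 15+-1=14, 15+-1=14, 33+-1=32, 15+-1=14, 9+-1=8 -> [32, 14, 14, 32, 14, 8]
Output sum: 114

Answer: 114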